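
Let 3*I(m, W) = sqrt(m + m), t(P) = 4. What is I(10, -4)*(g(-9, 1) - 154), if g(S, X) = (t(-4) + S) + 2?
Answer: -314*sqrt(5)/3 ≈ -234.04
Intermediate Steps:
I(m, W) = sqrt(2)*sqrt(m)/3 (I(m, W) = sqrt(m + m)/3 = sqrt(2*m)/3 = (sqrt(2)*sqrt(m))/3 = sqrt(2)*sqrt(m)/3)
g(S, X) = 6 + S (g(S, X) = (4 + S) + 2 = 6 + S)
I(10, -4)*(g(-9, 1) - 154) = (sqrt(2)*sqrt(10)/3)*((6 - 9) - 154) = (2*sqrt(5)/3)*(-3 - 154) = (2*sqrt(5)/3)*(-157) = -314*sqrt(5)/3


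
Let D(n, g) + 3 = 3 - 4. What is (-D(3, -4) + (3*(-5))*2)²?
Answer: 676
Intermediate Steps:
D(n, g) = -4 (D(n, g) = -3 + (3 - 4) = -3 - 1 = -4)
(-D(3, -4) + (3*(-5))*2)² = (-1*(-4) + (3*(-5))*2)² = (4 - 15*2)² = (4 - 30)² = (-26)² = 676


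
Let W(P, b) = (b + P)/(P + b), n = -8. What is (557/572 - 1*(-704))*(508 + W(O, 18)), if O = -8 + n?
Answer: 205251705/572 ≈ 3.5883e+5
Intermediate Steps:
O = -16 (O = -8 - 8 = -16)
W(P, b) = 1 (W(P, b) = (P + b)/(P + b) = 1)
(557/572 - 1*(-704))*(508 + W(O, 18)) = (557/572 - 1*(-704))*(508 + 1) = (557*(1/572) + 704)*509 = (557/572 + 704)*509 = (403245/572)*509 = 205251705/572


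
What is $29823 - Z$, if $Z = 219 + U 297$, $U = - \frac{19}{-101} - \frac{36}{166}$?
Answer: $\frac{248241909}{8383} \approx 29613.0$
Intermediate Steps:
$U = - \frac{241}{8383}$ ($U = \left(-19\right) \left(- \frac{1}{101}\right) - \frac{18}{83} = \frac{19}{101} - \frac{18}{83} = - \frac{241}{8383} \approx -0.028749$)
$Z = \frac{1764300}{8383}$ ($Z = 219 - \frac{71577}{8383} = \frac{1764300}{8383} \approx 210.46$)
$29823 - Z = 29823 - \frac{1764300}{8383} = \frac{248241909}{8383}$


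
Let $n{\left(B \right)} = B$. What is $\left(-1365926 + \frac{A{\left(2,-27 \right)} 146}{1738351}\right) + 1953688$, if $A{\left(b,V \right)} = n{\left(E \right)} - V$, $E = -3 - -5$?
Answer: $\frac{1021736664696}{1738351} \approx 5.8776 \cdot 10^{5}$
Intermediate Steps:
$E = 2$ ($E = -3 + 5 = 2$)
$A{\left(b,V \right)} = 2 - V$
$\left(-1365926 + \frac{A{\left(2,-27 \right)} 146}{1738351}\right) + 1953688 = \left(-1365926 + \frac{\left(2 - -27\right) 146}{1738351}\right) + 1953688 = \left(-1365926 + \left(2 + 27\right) 146 \cdot \frac{1}{1738351}\right) + 1953688 = \left(-1365926 + 29 \cdot 146 \cdot \frac{1}{1738351}\right) + 1953688 = \left(-1365926 + 4234 \cdot \frac{1}{1738351}\right) + 1953688 = \left(-1365926 + \frac{4234}{1738351}\right) + 1953688 = - \frac{2374458823792}{1738351} + 1953688 = \frac{1021736664696}{1738351}$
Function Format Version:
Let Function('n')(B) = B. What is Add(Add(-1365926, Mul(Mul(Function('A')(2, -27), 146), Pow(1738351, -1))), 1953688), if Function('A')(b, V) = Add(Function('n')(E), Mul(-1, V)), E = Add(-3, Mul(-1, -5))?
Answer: Rational(1021736664696, 1738351) ≈ 5.8776e+5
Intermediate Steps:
E = 2 (E = Add(-3, 5) = 2)
Function('A')(b, V) = Add(2, Mul(-1, V))
Add(Add(-1365926, Mul(Mul(Function('A')(2, -27), 146), Pow(1738351, -1))), 1953688) = Add(Add(-1365926, Mul(Mul(Add(2, Mul(-1, -27)), 146), Pow(1738351, -1))), 1953688) = Add(Add(-1365926, Mul(Mul(Add(2, 27), 146), Rational(1, 1738351))), 1953688) = Add(Add(-1365926, Mul(Mul(29, 146), Rational(1, 1738351))), 1953688) = Add(Add(-1365926, Mul(4234, Rational(1, 1738351))), 1953688) = Add(Add(-1365926, Rational(4234, 1738351)), 1953688) = Add(Rational(-2374458823792, 1738351), 1953688) = Rational(1021736664696, 1738351)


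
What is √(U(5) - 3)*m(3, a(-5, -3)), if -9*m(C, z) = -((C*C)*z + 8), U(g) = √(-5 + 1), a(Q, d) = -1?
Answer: -√(-3 + 2*I)/9 ≈ -0.061139 - 0.20193*I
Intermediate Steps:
U(g) = 2*I (U(g) = √(-4) = 2*I)
m(C, z) = 8/9 + z*C²/9 (m(C, z) = -(-1)*((C*C)*z + 8)/9 = -(-1)*(C²*z + 8)/9 = -(-1)*(z*C² + 8)/9 = -(-1)*(8 + z*C²)/9 = -(-8 - z*C²)/9 = 8/9 + z*C²/9)
√(U(5) - 3)*m(3, a(-5, -3)) = √(2*I - 3)*(8/9 + (⅑)*(-1)*3²) = √(-3 + 2*I)*(8/9 + (⅑)*(-1)*9) = √(-3 + 2*I)*(8/9 - 1) = √(-3 + 2*I)*(-⅑) = -√(-3 + 2*I)/9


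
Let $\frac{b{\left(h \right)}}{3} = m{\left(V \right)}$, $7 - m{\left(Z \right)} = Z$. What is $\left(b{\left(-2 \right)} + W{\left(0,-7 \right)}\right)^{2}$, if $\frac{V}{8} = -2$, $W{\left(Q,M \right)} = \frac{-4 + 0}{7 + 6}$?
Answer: $\frac{797449}{169} \approx 4718.6$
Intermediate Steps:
$W{\left(Q,M \right)} = - \frac{4}{13}$
$V = -16$ ($V = 8 \left(-2\right) = -16$)
$m{\left(Z \right)} = 7 - Z$
$b{\left(h \right)} = 69$ ($b{\left(h \right)} = 3 \left(7 - -16\right) = 3 \left(7 + 16\right) = 3 \cdot 23 = 69$)
$\left(b{\left(-2 \right)} + W{\left(0,-7 \right)}\right)^{2} = \left(69 - \frac{4}{13}\right)^{2} = \left(\frac{893}{13}\right)^{2} = \frac{797449}{169}$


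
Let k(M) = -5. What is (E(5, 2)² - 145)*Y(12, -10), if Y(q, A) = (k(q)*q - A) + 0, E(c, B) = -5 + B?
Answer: 6800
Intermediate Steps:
Y(q, A) = -A - 5*q (Y(q, A) = (-5*q - A) + 0 = (-A - 5*q) + 0 = -A - 5*q)
(E(5, 2)² - 145)*Y(12, -10) = ((-5 + 2)² - 145)*(-1*(-10) - 5*12) = ((-3)² - 145)*(10 - 60) = (9 - 145)*(-50) = -136*(-50) = 6800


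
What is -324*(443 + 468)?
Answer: -295164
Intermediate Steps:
-324*(443 + 468) = -324*911 = -295164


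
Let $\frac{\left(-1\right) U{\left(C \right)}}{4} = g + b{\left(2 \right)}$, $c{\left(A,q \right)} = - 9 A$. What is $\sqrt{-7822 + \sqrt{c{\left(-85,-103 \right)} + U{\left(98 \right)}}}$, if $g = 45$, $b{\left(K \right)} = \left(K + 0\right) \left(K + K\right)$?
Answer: $\sqrt{-7822 + \sqrt{553}} \approx 88.309 i$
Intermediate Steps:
$b{\left(K \right)} = 2 K^{2}$ ($b{\left(K \right)} = K 2 K = 2 K^{2}$)
$U{\left(C \right)} = -212$ ($U{\left(C \right)} = - 4 \left(45 + 2 \cdot 2^{2}\right) = - 4 \left(45 + 2 \cdot 4\right) = - 4 \left(45 + 8\right) = \left(-4\right) 53 = -212$)
$\sqrt{-7822 + \sqrt{c{\left(-85,-103 \right)} + U{\left(98 \right)}}} = \sqrt{-7822 + \sqrt{\left(-9\right) \left(-85\right) - 212}} = \sqrt{-7822 + \sqrt{765 - 212}} = \sqrt{-7822 + \sqrt{553}}$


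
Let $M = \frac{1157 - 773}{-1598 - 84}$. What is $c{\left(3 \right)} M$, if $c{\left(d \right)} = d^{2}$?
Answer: $- \frac{1728}{841} \approx -2.0547$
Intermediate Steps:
$M = - \frac{192}{841}$ ($M = \frac{384}{-1682} = 384 \left(- \frac{1}{1682}\right) = - \frac{192}{841} \approx -0.2283$)
$c{\left(3 \right)} M = 3^{2} \left(- \frac{192}{841}\right) = 9 \left(- \frac{192}{841}\right) = - \frac{1728}{841}$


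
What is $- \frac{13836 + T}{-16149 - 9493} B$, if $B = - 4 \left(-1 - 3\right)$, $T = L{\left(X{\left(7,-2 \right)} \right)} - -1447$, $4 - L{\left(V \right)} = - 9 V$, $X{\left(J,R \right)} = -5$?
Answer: $\frac{121936}{12821} \approx 9.5107$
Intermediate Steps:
$L{\left(V \right)} = 4 + 9 V$ ($L{\left(V \right)} = 4 - - 9 V = 4 + 9 V$)
$T = 1406$ ($T = \left(4 + 9 \left(-5\right)\right) - -1447 = \left(4 - 45\right) + 1447 = -41 + 1447 = 1406$)
$B = 16$ ($B = \left(-4\right) \left(-4\right) = 16$)
$- \frac{13836 + T}{-16149 - 9493} B = - \frac{13836 + 1406}{-16149 - 9493} \cdot 16 = - \frac{15242}{-25642} \cdot 16 = - 15242 \left(- \frac{1}{25642}\right) 16 = - \frac{\left(-7621\right) 16}{12821} = \left(-1\right) \left(- \frac{121936}{12821}\right) = \frac{121936}{12821}$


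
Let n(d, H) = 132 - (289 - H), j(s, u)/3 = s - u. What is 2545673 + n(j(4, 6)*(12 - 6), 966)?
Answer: 2546482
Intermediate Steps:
j(s, u) = -3*u + 3*s (j(s, u) = 3*(s - u) = -3*u + 3*s)
n(d, H) = -157 + H (n(d, H) = 132 + (-289 + H) = -157 + H)
2545673 + n(j(4, 6)*(12 - 6), 966) = 2545673 + (-157 + 966) = 2545673 + 809 = 2546482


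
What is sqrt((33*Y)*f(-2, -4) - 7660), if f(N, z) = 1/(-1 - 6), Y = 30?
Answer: I*sqrt(382270)/7 ≈ 88.326*I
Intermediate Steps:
f(N, z) = -1/7 (f(N, z) = 1/(-7) = -1/7)
sqrt((33*Y)*f(-2, -4) - 7660) = sqrt((33*30)*(-1/7) - 7660) = sqrt(990*(-1/7) - 7660) = sqrt(-990/7 - 7660) = sqrt(-54610/7) = I*sqrt(382270)/7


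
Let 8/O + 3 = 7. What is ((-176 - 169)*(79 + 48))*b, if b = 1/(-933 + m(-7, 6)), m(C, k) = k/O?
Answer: 2921/62 ≈ 47.113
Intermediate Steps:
O = 2 (O = 8/(-3 + 7) = 8/4 = 8*(¼) = 2)
m(C, k) = k/2
b = -1/930 (b = 1/(-933 + (½)*6) = 1/(-933 + 3) = 1/(-930) = -1/930 ≈ -0.0010753)
((-176 - 169)*(79 + 48))*b = ((-176 - 169)*(79 + 48))*(-1/930) = -345*127*(-1/930) = -43815*(-1/930) = 2921/62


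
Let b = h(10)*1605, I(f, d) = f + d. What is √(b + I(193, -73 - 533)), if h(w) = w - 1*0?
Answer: √15637 ≈ 125.05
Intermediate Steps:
h(w) = w (h(w) = w + 0 = w)
I(f, d) = d + f
b = 16050 (b = 10*1605 = 16050)
√(b + I(193, -73 - 533)) = √(16050 + ((-73 - 533) + 193)) = √(16050 + (-606 + 193)) = √(16050 - 413) = √15637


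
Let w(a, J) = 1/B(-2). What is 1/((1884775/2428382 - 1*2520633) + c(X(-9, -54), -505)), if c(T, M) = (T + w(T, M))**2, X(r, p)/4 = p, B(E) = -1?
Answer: -2428382/6006707841033 ≈ -4.0428e-7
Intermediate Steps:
X(r, p) = 4*p
w(a, J) = -1 (w(a, J) = 1/(-1) = -1)
c(T, M) = (-1 + T)**2 (c(T, M) = (T - 1)**2 = (-1 + T)**2)
1/((1884775/2428382 - 1*2520633) + c(X(-9, -54), -505)) = 1/((1884775/2428382 - 1*2520633) + (-1 + 4*(-54))**2) = 1/((1884775*(1/2428382) - 2520633) + (-1 - 216)**2) = 1/((1884775/2428382 - 2520633) + (-217)**2) = 1/(-6121057921031/2428382 + 47089) = 1/(-6006707841033/2428382) = -2428382/6006707841033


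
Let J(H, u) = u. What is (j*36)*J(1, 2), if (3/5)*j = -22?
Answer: -2640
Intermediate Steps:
j = -110/3 (j = (5/3)*(-22) = -110/3 ≈ -36.667)
(j*36)*J(1, 2) = -110/3*36*2 = -1320*2 = -2640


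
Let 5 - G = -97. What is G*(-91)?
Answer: -9282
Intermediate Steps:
G = 102 (G = 5 - 1*(-97) = 5 + 97 = 102)
G*(-91) = 102*(-91) = -9282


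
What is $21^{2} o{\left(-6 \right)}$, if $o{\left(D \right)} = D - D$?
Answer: $0$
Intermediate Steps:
$o{\left(D \right)} = 0$
$21^{2} o{\left(-6 \right)} = 21^{2} \cdot 0 = 441 \cdot 0 = 0$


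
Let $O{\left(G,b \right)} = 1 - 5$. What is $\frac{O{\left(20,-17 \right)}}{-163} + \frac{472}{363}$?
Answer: $\frac{78388}{59169} \approx 1.3248$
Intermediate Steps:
$O{\left(G,b \right)} = -4$ ($O{\left(G,b \right)} = 1 - 5 = -4$)
$\frac{O{\left(20,-17 \right)}}{-163} + \frac{472}{363} = - \frac{4}{-163} + \frac{472}{363} = \left(-4\right) \left(- \frac{1}{163}\right) + 472 \cdot \frac{1}{363} = \frac{4}{163} + \frac{472}{363} = \frac{78388}{59169}$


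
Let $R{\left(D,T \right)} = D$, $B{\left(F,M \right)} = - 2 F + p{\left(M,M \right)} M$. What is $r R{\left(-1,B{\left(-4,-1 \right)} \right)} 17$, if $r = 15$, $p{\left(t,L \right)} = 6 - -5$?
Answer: $-255$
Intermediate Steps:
$p{\left(t,L \right)} = 11$ ($p{\left(t,L \right)} = 6 + 5 = 11$)
$B{\left(F,M \right)} = - 2 F + 11 M$
$r R{\left(-1,B{\left(-4,-1 \right)} \right)} 17 = 15 \left(-1\right) 17 = \left(-15\right) 17 = -255$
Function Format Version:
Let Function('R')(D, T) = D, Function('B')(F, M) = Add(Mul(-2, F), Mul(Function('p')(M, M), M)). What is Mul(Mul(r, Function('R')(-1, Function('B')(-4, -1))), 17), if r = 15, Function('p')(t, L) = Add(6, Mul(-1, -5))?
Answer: -255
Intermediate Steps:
Function('p')(t, L) = 11 (Function('p')(t, L) = Add(6, 5) = 11)
Function('B')(F, M) = Add(Mul(-2, F), Mul(11, M))
Mul(Mul(r, Function('R')(-1, Function('B')(-4, -1))), 17) = Mul(Mul(15, -1), 17) = Mul(-15, 17) = -255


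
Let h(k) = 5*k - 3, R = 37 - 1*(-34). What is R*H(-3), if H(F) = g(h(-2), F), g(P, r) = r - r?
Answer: 0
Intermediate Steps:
R = 71 (R = 37 + 34 = 71)
h(k) = -3 + 5*k
g(P, r) = 0
H(F) = 0
R*H(-3) = 71*0 = 0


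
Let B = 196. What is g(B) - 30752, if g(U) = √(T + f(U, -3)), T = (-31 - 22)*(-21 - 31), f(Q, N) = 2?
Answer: -30752 + √2758 ≈ -30699.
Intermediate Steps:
T = 2756 (T = -53*(-52) = 2756)
g(U) = √2758 (g(U) = √(2756 + 2) = √2758)
g(B) - 30752 = √2758 - 30752 = -30752 + √2758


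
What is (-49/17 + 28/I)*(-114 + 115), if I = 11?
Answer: -63/187 ≈ -0.33690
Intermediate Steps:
(-49/17 + 28/I)*(-114 + 115) = (-49/17 + 28/11)*(-114 + 115) = (-49*1/17 + 28*(1/11))*1 = (-49/17 + 28/11)*1 = -63/187*1 = -63/187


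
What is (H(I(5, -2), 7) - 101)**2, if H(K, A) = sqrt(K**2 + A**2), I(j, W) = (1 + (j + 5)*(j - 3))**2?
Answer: 204731 - 1414*sqrt(3970) ≈ 1.1564e+5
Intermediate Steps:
I(j, W) = (1 + (-3 + j)*(5 + j))**2 (I(j, W) = (1 + (5 + j)*(-3 + j))**2 = (1 + (-3 + j)*(5 + j))**2)
H(K, A) = sqrt(A**2 + K**2)
(H(I(5, -2), 7) - 101)**2 = (sqrt(7**2 + ((-14 + 5**2 + 2*5)**2)**2) - 101)**2 = (sqrt(49 + ((-14 + 25 + 10)**2)**2) - 101)**2 = (sqrt(49 + (21**2)**2) - 101)**2 = (sqrt(49 + 441**2) - 101)**2 = (sqrt(49 + 194481) - 101)**2 = (sqrt(194530) - 101)**2 = (7*sqrt(3970) - 101)**2 = (-101 + 7*sqrt(3970))**2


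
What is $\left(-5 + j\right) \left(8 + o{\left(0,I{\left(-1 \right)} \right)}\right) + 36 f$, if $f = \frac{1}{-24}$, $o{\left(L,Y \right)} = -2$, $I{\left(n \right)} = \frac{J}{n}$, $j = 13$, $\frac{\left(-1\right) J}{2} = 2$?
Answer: $\frac{93}{2} \approx 46.5$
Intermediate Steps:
$J = -4$ ($J = \left(-2\right) 2 = -4$)
$I{\left(n \right)} = - \frac{4}{n}$
$f = - \frac{1}{24} \approx -0.041667$
$\left(-5 + j\right) \left(8 + o{\left(0,I{\left(-1 \right)} \right)}\right) + 36 f = \left(-5 + 13\right) \left(8 - 2\right) + 36 \left(- \frac{1}{24}\right) = 8 \cdot 6 - \frac{3}{2} = 48 - \frac{3}{2} = \frac{93}{2}$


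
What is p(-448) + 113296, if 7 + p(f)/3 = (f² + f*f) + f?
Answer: 1316155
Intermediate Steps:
p(f) = -21 + 3*f + 6*f² (p(f) = -21 + 3*((f² + f*f) + f) = -21 + 3*((f² + f²) + f) = -21 + 3*(2*f² + f) = -21 + 3*(f + 2*f²) = -21 + (3*f + 6*f²) = -21 + 3*f + 6*f²)
p(-448) + 113296 = (-21 + 3*(-448) + 6*(-448)²) + 113296 = (-21 - 1344 + 6*200704) + 113296 = (-21 - 1344 + 1204224) + 113296 = 1202859 + 113296 = 1316155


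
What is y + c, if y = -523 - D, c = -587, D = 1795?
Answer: -2905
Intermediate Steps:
y = -2318 (y = -523 - 1*1795 = -523 - 1795 = -2318)
y + c = -2318 - 587 = -2905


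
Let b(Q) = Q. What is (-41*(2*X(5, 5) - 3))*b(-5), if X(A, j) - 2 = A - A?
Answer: 205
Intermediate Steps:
X(A, j) = 2 (X(A, j) = 2 + (A - A) = 2 + 0 = 2)
(-41*(2*X(5, 5) - 3))*b(-5) = -41*(2*2 - 3)*(-5) = -41*(4 - 3)*(-5) = -41*1*(-5) = -41*(-5) = 205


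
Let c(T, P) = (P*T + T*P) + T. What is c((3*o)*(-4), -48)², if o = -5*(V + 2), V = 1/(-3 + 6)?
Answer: 176890000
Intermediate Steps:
V = ⅓ (V = 1/3 = ⅓ ≈ 0.33333)
o = -35/3 (o = -5*(⅓ + 2) = -5*7/3 = -35/3 ≈ -11.667)
c(T, P) = T + 2*P*T (c(T, P) = (P*T + P*T) + T = 2*P*T + T = T + 2*P*T)
c((3*o)*(-4), -48)² = (((3*(-35/3))*(-4))*(1 + 2*(-48)))² = ((-35*(-4))*(1 - 96))² = (140*(-95))² = (-13300)² = 176890000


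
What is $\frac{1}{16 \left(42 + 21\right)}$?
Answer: $\frac{1}{1008} \approx 0.00099206$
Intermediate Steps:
$\frac{1}{16 \left(42 + 21\right)} = \frac{1}{16 \cdot 63} = \frac{1}{1008}$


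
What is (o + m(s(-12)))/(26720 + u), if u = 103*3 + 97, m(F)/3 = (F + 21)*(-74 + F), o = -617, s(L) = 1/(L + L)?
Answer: -1012295/5208192 ≈ -0.19437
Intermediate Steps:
s(L) = 1/(2*L)
m(F) = 3*(-74 + F)*(21 + F) (m(F) = 3*((F + 21)*(-74 + F)) = 3*((21 + F)*(-74 + F)) = 3*((-74 + F)*(21 + F)) = 3*(-74 + F)*(21 + F))
u = 406 (u = 309 + 97 = 406)
(o + m(s(-12)))/(26720 + u) = (-617 + (-4662 - 159/(2*(-12)) + 3*((½)/(-12))²))/(26720 + 406) = (-617 + (-4662 - 159*(-1)/(2*12) + 3*((½)*(-1/12))²))/27126 = (-617 + (-4662 - 159*(-1/24) + 3*(-1/24)²))*(1/27126) = (-617 + (-4662 + 53/8 + 3*(1/576)))*(1/27126) = (-617 + (-4662 + 53/8 + 1/192))*(1/27126) = (-617 - 893831/192)*(1/27126) = -1012295/192*1/27126 = -1012295/5208192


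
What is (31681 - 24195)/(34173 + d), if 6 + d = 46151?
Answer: 3743/40159 ≈ 0.093204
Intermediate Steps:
d = 46145 (d = -6 + 46151 = 46145)
(31681 - 24195)/(34173 + d) = (31681 - 24195)/(34173 + 46145) = 7486/80318 = 7486*(1/80318) = 3743/40159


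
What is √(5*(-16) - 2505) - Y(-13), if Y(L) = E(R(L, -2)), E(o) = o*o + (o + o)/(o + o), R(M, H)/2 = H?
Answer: -17 + I*√2585 ≈ -17.0 + 50.843*I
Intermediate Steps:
R(M, H) = 2*H
E(o) = 1 + o² (E(o) = o² + (2*o)/((2*o)) = o² + (2*o)*(1/(2*o)) = o² + 1 = 1 + o²)
Y(L) = 17 (Y(L) = 1 + (2*(-2))² = 1 + (-4)² = 1 + 16 = 17)
√(5*(-16) - 2505) - Y(-13) = √(5*(-16) - 2505) - 1*17 = √(-80 - 2505) - 17 = √(-2585) - 17 = I*√2585 - 17 = -17 + I*√2585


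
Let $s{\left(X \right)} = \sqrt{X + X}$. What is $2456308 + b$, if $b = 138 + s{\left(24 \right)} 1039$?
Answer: $2456446 + 4156 \sqrt{3} \approx 2.4636 \cdot 10^{6}$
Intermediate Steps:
$s{\left(X \right)} = \sqrt{2} \sqrt{X}$ ($s{\left(X \right)} = \sqrt{2 X} = \sqrt{2} \sqrt{X}$)
$b = 138 + 4156 \sqrt{3}$ ($b = 138 + \sqrt{2} \sqrt{24} \cdot 1039 = 138 + \sqrt{2} \cdot 2 \sqrt{6} \cdot 1039 = 138 + 4 \sqrt{3} \cdot 1039 = 138 + 4156 \sqrt{3} \approx 7336.4$)
$2456308 + b = 2456308 + \left(138 + 4156 \sqrt{3}\right) = 2456446 + 4156 \sqrt{3}$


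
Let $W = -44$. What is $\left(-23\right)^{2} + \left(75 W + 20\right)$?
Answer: $-2751$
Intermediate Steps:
$\left(-23\right)^{2} + \left(75 W + 20\right) = \left(-23\right)^{2} + \left(75 \left(-44\right) + 20\right) = 529 + \left(-3300 + 20\right) = 529 - 3280 = -2751$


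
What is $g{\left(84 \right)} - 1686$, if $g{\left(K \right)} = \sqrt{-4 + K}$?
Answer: $-1686 + 4 \sqrt{5} \approx -1677.1$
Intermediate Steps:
$g{\left(84 \right)} - 1686 = \sqrt{-4 + 84} - 1686 = \sqrt{80} - 1686 = 4 \sqrt{5} - 1686 = -1686 + 4 \sqrt{5}$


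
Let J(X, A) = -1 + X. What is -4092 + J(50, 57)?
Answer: -4043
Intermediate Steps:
-4092 + J(50, 57) = -4092 + (-1 + 50) = -4092 + 49 = -4043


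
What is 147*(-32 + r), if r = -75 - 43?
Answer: -22050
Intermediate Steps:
r = -118
147*(-32 + r) = 147*(-32 - 118) = 147*(-150) = -22050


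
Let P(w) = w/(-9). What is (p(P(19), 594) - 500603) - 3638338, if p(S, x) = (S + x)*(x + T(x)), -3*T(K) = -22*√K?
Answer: -3787359 + 117194*√66/9 ≈ -3.6816e+6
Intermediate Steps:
T(K) = 22*√K/3 (T(K) = -(-22)*√K/3 = 22*√K/3)
P(w) = -w/9 (P(w) = w*(-⅑) = -w/9)
p(S, x) = (S + x)*(x + 22*√x/3)
(p(P(19), 594) - 500603) - 3638338 = ((594² + 22*594^(3/2)/3 - ⅑*19*594 + 22*(-⅑*19)*√594/3) - 500603) - 3638338 = ((352836 + 22*(1782*√66)/3 - 19/9*594 + (22/3)*(-19/9)*(3*√66)) - 500603) - 3638338 = ((352836 + 13068*√66 - 1254 - 418*√66/9) - 500603) - 3638338 = ((351582 + 117194*√66/9) - 500603) - 3638338 = (-149021 + 117194*√66/9) - 3638338 = -3787359 + 117194*√66/9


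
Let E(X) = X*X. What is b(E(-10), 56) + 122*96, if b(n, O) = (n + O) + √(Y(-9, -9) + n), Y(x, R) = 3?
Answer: 11868 + √103 ≈ 11878.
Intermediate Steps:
E(X) = X²
b(n, O) = O + n + √(3 + n) (b(n, O) = (n + O) + √(3 + n) = (O + n) + √(3 + n) = O + n + √(3 + n))
b(E(-10), 56) + 122*96 = (56 + (-10)² + √(3 + (-10)²)) + 122*96 = (56 + 100 + √(3 + 100)) + 11712 = (56 + 100 + √103) + 11712 = (156 + √103) + 11712 = 11868 + √103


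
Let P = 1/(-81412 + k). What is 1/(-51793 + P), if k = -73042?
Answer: -154454/7999636023 ≈ -1.9308e-5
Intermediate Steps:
P = -1/154454 (P = 1/(-81412 - 73042) = 1/(-154454) = -1/154454 ≈ -6.4744e-6)
1/(-51793 + P) = 1/(-51793 - 1/154454) = 1/(-7999636023/154454) = -154454/7999636023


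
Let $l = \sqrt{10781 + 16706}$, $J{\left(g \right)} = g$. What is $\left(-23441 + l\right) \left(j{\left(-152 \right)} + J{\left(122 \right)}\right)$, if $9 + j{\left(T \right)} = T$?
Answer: $914199 - 39 \sqrt{27487} \approx 9.0773 \cdot 10^{5}$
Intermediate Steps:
$j{\left(T \right)} = -9 + T$
$l = \sqrt{27487} \approx 165.79$
$\left(-23441 + l\right) \left(j{\left(-152 \right)} + J{\left(122 \right)}\right) = \left(-23441 + \sqrt{27487}\right) \left(\left(-9 - 152\right) + 122\right) = \left(-23441 + \sqrt{27487}\right) \left(-161 + 122\right) = \left(-23441 + \sqrt{27487}\right) \left(-39\right) = 914199 - 39 \sqrt{27487}$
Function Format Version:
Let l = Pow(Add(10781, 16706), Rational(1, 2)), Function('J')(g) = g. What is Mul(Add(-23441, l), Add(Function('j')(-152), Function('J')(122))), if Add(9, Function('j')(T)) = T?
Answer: Add(914199, Mul(-39, Pow(27487, Rational(1, 2)))) ≈ 9.0773e+5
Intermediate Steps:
Function('j')(T) = Add(-9, T)
l = Pow(27487, Rational(1, 2)) ≈ 165.79
Mul(Add(-23441, l), Add(Function('j')(-152), Function('J')(122))) = Mul(Add(-23441, Pow(27487, Rational(1, 2))), Add(Add(-9, -152), 122)) = Mul(Add(-23441, Pow(27487, Rational(1, 2))), Add(-161, 122)) = Mul(Add(-23441, Pow(27487, Rational(1, 2))), -39) = Add(914199, Mul(-39, Pow(27487, Rational(1, 2))))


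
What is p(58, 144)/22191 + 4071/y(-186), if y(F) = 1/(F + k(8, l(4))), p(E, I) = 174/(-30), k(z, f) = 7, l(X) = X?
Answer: -80853907124/110955 ≈ -7.2871e+5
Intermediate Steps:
p(E, I) = -29/5 (p(E, I) = 174*(-1/30) = -29/5)
y(F) = 1/(7 + F) (y(F) = 1/(F + 7) = 1/(7 + F))
p(58, 144)/22191 + 4071/y(-186) = -29/5/22191 + 4071/(1/(7 - 186)) = -29/5*1/22191 + 4071/(1/(-179)) = -29/110955 + 4071/(-1/179) = -29/110955 + 4071*(-179) = -29/110955 - 728709 = -80853907124/110955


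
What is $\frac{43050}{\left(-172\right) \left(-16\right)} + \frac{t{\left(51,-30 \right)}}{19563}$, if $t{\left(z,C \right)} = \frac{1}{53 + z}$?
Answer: $\frac{5474216647}{349942944} \approx 15.643$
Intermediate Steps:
$\frac{43050}{\left(-172\right) \left(-16\right)} + \frac{t{\left(51,-30 \right)}}{19563} = \frac{43050}{\left(-172\right) \left(-16\right)} + \frac{1}{\left(53 + 51\right) 19563} = \frac{43050}{2752} + \frac{1}{104} \cdot \frac{1}{19563} = 43050 \cdot \frac{1}{2752} + \frac{1}{104} \cdot \frac{1}{19563} = \frac{21525}{1376} + \frac{1}{2034552} = \frac{5474216647}{349942944}$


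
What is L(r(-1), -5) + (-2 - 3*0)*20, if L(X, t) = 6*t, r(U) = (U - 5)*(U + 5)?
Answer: -70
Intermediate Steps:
r(U) = (-5 + U)*(5 + U)
L(r(-1), -5) + (-2 - 3*0)*20 = 6*(-5) + (-2 - 3*0)*20 = -30 + (-2 + 0)*20 = -30 - 2*20 = -30 - 40 = -70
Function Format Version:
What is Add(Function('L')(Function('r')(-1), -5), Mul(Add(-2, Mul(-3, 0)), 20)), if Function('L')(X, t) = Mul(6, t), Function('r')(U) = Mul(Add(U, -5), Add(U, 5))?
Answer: -70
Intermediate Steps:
Function('r')(U) = Mul(Add(-5, U), Add(5, U))
Add(Function('L')(Function('r')(-1), -5), Mul(Add(-2, Mul(-3, 0)), 20)) = Add(Mul(6, -5), Mul(Add(-2, Mul(-3, 0)), 20)) = Add(-30, Mul(Add(-2, 0), 20)) = Add(-30, Mul(-2, 20)) = Add(-30, -40) = -70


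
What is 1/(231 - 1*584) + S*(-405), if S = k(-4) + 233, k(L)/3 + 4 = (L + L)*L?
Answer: -45319906/353 ≈ -1.2839e+5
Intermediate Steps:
k(L) = -12 + 6*L² (k(L) = -12 + 3*((L + L)*L) = -12 + 3*((2*L)*L) = -12 + 3*(2*L²) = -12 + 6*L²)
S = 317 (S = (-12 + 6*(-4)²) + 233 = (-12 + 6*16) + 233 = (-12 + 96) + 233 = 84 + 233 = 317)
1/(231 - 1*584) + S*(-405) = 1/(231 - 1*584) + 317*(-405) = 1/(231 - 584) - 128385 = 1/(-353) - 128385 = -1/353 - 128385 = -45319906/353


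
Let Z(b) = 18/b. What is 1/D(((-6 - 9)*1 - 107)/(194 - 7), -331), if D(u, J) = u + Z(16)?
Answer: 1496/707 ≈ 2.1160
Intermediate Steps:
D(u, J) = 9/8 + u (D(u, J) = u + 18/16 = u + 18*(1/16) = u + 9/8 = 9/8 + u)
1/D(((-6 - 9)*1 - 107)/(194 - 7), -331) = 1/(9/8 + ((-6 - 9)*1 - 107)/(194 - 7)) = 1/(9/8 + (-15*1 - 107)/187) = 1/(9/8 + (-15 - 107)*(1/187)) = 1/(9/8 - 122*1/187) = 1/(9/8 - 122/187) = 1/(707/1496) = 1496/707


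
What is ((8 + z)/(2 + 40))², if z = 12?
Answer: 100/441 ≈ 0.22676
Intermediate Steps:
((8 + z)/(2 + 40))² = ((8 + 12)/(2 + 40))² = (20/42)² = (20*(1/42))² = (10/21)² = 100/441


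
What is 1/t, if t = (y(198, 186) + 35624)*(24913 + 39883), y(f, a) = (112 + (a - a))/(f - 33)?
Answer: 165/380875553312 ≈ 4.3321e-10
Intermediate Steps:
y(f, a) = 112/(-33 + f) (y(f, a) = (112 + 0)/(-33 + f) = 112/(-33 + f))
t = 380875553312/165 (t = (112/(-33 + 198) + 35624)*(24913 + 39883) = (112/165 + 35624)*64796 = (5878072/165)*64796 = 380875553312/165 ≈ 2.3083e+9)
1/t = 1/(380875553312/165) = 165/380875553312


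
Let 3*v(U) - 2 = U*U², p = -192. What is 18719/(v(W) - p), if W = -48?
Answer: -56157/110014 ≈ -0.51045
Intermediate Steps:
v(U) = ⅔ + U³/3 (v(U) = ⅔ + (U*U²)/3 = ⅔ + U³/3)
18719/(v(W) - p) = 18719/((⅔ + (⅓)*(-48)³) - 1*(-192)) = 18719/((⅔ + (⅓)*(-110592)) + 192) = 18719/((⅔ - 36864) + 192) = 18719/(-110590/3 + 192) = 18719/(-110014/3) = 18719*(-3/110014) = -56157/110014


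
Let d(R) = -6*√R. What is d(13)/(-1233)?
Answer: 2*√13/411 ≈ 0.017545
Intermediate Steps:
d(13)/(-1233) = -6*√13/(-1233) = -6*√13*(-1/1233) = 2*√13/411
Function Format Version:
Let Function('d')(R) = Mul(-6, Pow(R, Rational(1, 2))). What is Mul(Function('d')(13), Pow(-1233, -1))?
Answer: Mul(Rational(2, 411), Pow(13, Rational(1, 2))) ≈ 0.017545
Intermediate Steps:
Mul(Function('d')(13), Pow(-1233, -1)) = Mul(Mul(-6, Pow(13, Rational(1, 2))), Pow(-1233, -1)) = Mul(Mul(-6, Pow(13, Rational(1, 2))), Rational(-1, 1233)) = Mul(Rational(2, 411), Pow(13, Rational(1, 2)))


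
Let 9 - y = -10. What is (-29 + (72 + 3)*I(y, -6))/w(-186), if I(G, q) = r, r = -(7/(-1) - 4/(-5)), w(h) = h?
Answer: -218/93 ≈ -2.3441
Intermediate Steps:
y = 19 (y = 9 - 1*(-10) = 9 + 10 = 19)
r = 31/5 (r = -(7*(-1) - 4*(-⅕)) = -(-7 + ⅘) = -1*(-31/5) = 31/5 ≈ 6.2000)
I(G, q) = 31/5
(-29 + (72 + 3)*I(y, -6))/w(-186) = (-29 + (72 + 3)*(31/5))/(-186) = (-29 + 75*(31/5))*(-1/186) = (-29 + 465)*(-1/186) = 436*(-1/186) = -218/93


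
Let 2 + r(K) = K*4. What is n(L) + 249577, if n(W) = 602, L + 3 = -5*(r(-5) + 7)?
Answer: 250179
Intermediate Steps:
r(K) = -2 + 4*K (r(K) = -2 + K*4 = -2 + 4*K)
L = 72 (L = -3 - 5*((-2 + 4*(-5)) + 7) = -3 - 5*((-2 - 20) + 7) = -3 - 5*(-22 + 7) = -3 - 5*(-15) = -3 + 75 = 72)
n(L) + 249577 = 602 + 249577 = 250179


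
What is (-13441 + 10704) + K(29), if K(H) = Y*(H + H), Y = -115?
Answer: -9407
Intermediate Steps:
K(H) = -230*H (K(H) = -115*(H + H) = -230*H)
(-13441 + 10704) + K(29) = (-13441 + 10704) - 230*29 = -2737 - 6670 = -9407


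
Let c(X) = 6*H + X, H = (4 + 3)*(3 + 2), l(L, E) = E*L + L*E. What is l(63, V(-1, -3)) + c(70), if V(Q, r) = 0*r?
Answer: 280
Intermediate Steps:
V(Q, r) = 0
l(L, E) = 2*E*L (l(L, E) = E*L + E*L = 2*E*L)
H = 35 (H = 7*5 = 35)
c(X) = 210 + X (c(X) = 6*35 + X = 210 + X)
l(63, V(-1, -3)) + c(70) = 2*0*63 + (210 + 70) = 0 + 280 = 280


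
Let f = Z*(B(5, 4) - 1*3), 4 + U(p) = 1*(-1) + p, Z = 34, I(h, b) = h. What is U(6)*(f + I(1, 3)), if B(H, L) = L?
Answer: 35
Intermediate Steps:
U(p) = -5 + p (U(p) = -4 + (1*(-1) + p) = -4 + (-1 + p) = -5 + p)
f = 34 (f = 34*(4 - 1*3) = 34*(4 - 3) = 34*1 = 34)
U(6)*(f + I(1, 3)) = (-5 + 6)*(34 + 1) = 1*35 = 35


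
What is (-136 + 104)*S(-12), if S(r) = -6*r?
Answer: -2304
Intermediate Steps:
(-136 + 104)*S(-12) = (-136 + 104)*(-6*(-12)) = -32*72 = -2304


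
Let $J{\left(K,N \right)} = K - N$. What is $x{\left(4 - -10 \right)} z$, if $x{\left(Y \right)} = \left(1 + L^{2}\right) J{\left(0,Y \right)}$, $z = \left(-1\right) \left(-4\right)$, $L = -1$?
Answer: $-112$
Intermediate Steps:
$z = 4$
$x{\left(Y \right)} = - 2 Y$ ($x{\left(Y \right)} = \left(1 + \left(-1\right)^{2}\right) \left(0 - Y\right) = \left(1 + 1\right) \left(- Y\right) = 2 \left(- Y\right) = - 2 Y$)
$x{\left(4 - -10 \right)} z = - 2 \left(4 - -10\right) 4 = - 2 \left(4 + 10\right) 4 = \left(-2\right) 14 \cdot 4 = \left(-28\right) 4 = -112$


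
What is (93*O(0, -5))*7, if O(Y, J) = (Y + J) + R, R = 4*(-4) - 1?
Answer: -14322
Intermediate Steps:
R = -17 (R = -16 - 1 = -17)
O(Y, J) = -17 + J + Y (O(Y, J) = (Y + J) - 17 = (J + Y) - 17 = -17 + J + Y)
(93*O(0, -5))*7 = (93*(-17 - 5 + 0))*7 = (93*(-22))*7 = -2046*7 = -14322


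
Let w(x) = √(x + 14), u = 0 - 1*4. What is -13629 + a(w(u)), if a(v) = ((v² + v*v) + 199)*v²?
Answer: -11439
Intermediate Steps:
u = -4 (u = 0 - 4 = -4)
w(x) = √(14 + x)
a(v) = v²*(199 + 2*v²) (a(v) = ((v² + v²) + 199)*v² = (2*v² + 199)*v² = (199 + 2*v²)*v² = v²*(199 + 2*v²))
-13629 + a(w(u)) = -13629 + (√(14 - 4))²*(199 + 2*(√(14 - 4))²) = -13629 + (√10)²*(199 + 2*(√10)²) = -13629 + 10*(199 + 2*10) = -13629 + 10*(199 + 20) = -13629 + 10*219 = -13629 + 2190 = -11439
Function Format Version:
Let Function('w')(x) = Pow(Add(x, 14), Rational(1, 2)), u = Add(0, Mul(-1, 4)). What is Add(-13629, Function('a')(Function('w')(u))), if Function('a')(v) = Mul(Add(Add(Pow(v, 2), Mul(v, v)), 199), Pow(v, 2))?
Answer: -11439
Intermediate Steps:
u = -4 (u = Add(0, -4) = -4)
Function('w')(x) = Pow(Add(14, x), Rational(1, 2))
Function('a')(v) = Mul(Pow(v, 2), Add(199, Mul(2, Pow(v, 2)))) (Function('a')(v) = Mul(Add(Add(Pow(v, 2), Pow(v, 2)), 199), Pow(v, 2)) = Mul(Add(Mul(2, Pow(v, 2)), 199), Pow(v, 2)) = Mul(Add(199, Mul(2, Pow(v, 2))), Pow(v, 2)) = Mul(Pow(v, 2), Add(199, Mul(2, Pow(v, 2)))))
Add(-13629, Function('a')(Function('w')(u))) = Add(-13629, Mul(Pow(Pow(Add(14, -4), Rational(1, 2)), 2), Add(199, Mul(2, Pow(Pow(Add(14, -4), Rational(1, 2)), 2))))) = Add(-13629, Mul(Pow(Pow(10, Rational(1, 2)), 2), Add(199, Mul(2, Pow(Pow(10, Rational(1, 2)), 2))))) = Add(-13629, Mul(10, Add(199, Mul(2, 10)))) = Add(-13629, Mul(10, Add(199, 20))) = Add(-13629, Mul(10, 219)) = Add(-13629, 2190) = -11439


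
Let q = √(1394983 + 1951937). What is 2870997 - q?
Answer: 2870997 - 18*√10330 ≈ 2.8692e+6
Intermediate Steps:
q = 18*√10330 (q = √3346920 = 18*√10330 ≈ 1829.5)
2870997 - q = 2870997 - 18*√10330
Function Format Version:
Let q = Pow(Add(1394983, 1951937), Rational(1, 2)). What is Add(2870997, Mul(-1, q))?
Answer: Add(2870997, Mul(-18, Pow(10330, Rational(1, 2)))) ≈ 2.8692e+6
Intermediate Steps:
q = Mul(18, Pow(10330, Rational(1, 2))) (q = Pow(3346920, Rational(1, 2)) = Mul(18, Pow(10330, Rational(1, 2))) ≈ 1829.5)
Add(2870997, Mul(-1, q)) = Add(2870997, Mul(-1, Mul(18, Pow(10330, Rational(1, 2))))) = Add(2870997, Mul(-18, Pow(10330, Rational(1, 2))))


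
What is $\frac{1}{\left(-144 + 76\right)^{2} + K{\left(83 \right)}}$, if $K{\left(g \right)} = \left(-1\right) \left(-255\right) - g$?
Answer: $\frac{1}{4796} \approx 0.00020851$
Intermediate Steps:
$K{\left(g \right)} = 255 - g$
$\frac{1}{\left(-144 + 76\right)^{2} + K{\left(83 \right)}} = \frac{1}{\left(-144 + 76\right)^{2} + \left(255 - 83\right)} = \frac{1}{\left(-68\right)^{2} + \left(255 - 83\right)} = \frac{1}{4624 + 172} = \frac{1}{4796}$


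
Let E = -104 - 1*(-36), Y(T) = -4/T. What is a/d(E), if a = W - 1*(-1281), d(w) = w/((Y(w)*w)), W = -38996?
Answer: -37715/17 ≈ -2218.5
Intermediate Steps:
E = -68 (E = -104 + 36 = -68)
d(w) = -w/4 (d(w) = w/(((-4/w)*w)) = w/(-4) = w*(-¼) = -w/4)
a = -37715 (a = -38996 - 1*(-1281) = -38996 + 1281 = -37715)
a/d(E) = -37715/((-¼*(-68))) = -37715/17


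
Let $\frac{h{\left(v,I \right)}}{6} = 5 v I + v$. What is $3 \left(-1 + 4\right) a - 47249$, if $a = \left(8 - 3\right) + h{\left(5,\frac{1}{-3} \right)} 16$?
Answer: $-50084$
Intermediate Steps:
$h{\left(v,I \right)} = 6 v + 30 I v$ ($h{\left(v,I \right)} = 6 \left(5 v I + v\right) = 6 \left(5 I v + v\right) = 6 \left(v + 5 I v\right) = 6 v + 30 I v$)
$a = -315$ ($a = \left(8 - 3\right) + 6 \cdot 5 \left(1 + \frac{5}{-3}\right) 16 = 5 + 6 \cdot 5 \left(1 + 5 \left(- \frac{1}{3}\right)\right) 16 = 5 + 6 \cdot 5 \left(1 - \frac{5}{3}\right) 16 = 5 + 6 \cdot 5 \left(- \frac{2}{3}\right) 16 = 5 - 320 = -315$)
$3 \left(-1 + 4\right) a - 47249 = 3 \left(-1 + 4\right) \left(-315\right) - 47249 = 3 \cdot 3 \left(-315\right) - 47249 = 9 \left(-315\right) - 47249 = -2835 - 47249 = -50084$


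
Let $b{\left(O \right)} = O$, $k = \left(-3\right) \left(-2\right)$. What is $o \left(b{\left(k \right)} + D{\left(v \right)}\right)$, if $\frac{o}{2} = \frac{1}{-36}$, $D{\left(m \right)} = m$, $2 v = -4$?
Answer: $- \frac{2}{9} \approx -0.22222$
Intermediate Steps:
$k = 6$
$v = -2$ ($v = \frac{1}{2} \left(-4\right) = -2$)
$o = - \frac{1}{18}$ ($o = \frac{2}{-36} = 2 \left(- \frac{1}{36}\right) = - \frac{1}{18} \approx -0.055556$)
$o \left(b{\left(k \right)} + D{\left(v \right)}\right) = - \frac{6 - 2}{18} = \left(- \frac{1}{18}\right) 4 = - \frac{2}{9}$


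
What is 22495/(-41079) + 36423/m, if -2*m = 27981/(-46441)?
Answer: 15441257259911/127714611 ≈ 1.2090e+5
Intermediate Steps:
m = 27981/92882 (m = -27981/(2*(-46441)) = -27981*(-1)/(2*46441) = -½*(-27981/46441) = 27981/92882 ≈ 0.30125)
22495/(-41079) + 36423/m = 22495/(-41079) + 36423/(27981/92882) = 22495*(-1/41079) + 36423*(92882/27981) = -22495/41079 + 375893454/3109 = 15441257259911/127714611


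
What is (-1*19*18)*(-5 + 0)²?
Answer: -8550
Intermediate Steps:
(-1*19*18)*(-5 + 0)² = -19*18*(-5)² = -342*25 = -8550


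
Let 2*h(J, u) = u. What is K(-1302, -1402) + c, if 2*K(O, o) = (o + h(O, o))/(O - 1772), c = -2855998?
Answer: -17558673601/6148 ≈ -2.8560e+6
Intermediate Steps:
h(J, u) = u/2
K(O, o) = 3*o/(4*(-1772 + O)) (K(O, o) = ((o + o/2)/(O - 1772))/2 = ((3*o/2)/(-1772 + O))/2 = (3*o/(2*(-1772 + O)))/2 = 3*o/(4*(-1772 + O)))
K(-1302, -1402) + c = (¾)*(-1402)/(-1772 - 1302) - 2855998 = (¾)*(-1402)/(-3074) - 2855998 = (¾)*(-1402)*(-1/3074) - 2855998 = 2103/6148 - 2855998 = -17558673601/6148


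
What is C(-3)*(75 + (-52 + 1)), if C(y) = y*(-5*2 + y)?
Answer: 936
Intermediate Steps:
C(y) = y*(-10 + y)
C(-3)*(75 + (-52 + 1)) = (-3*(-10 - 3))*(75 + (-52 + 1)) = (-3*(-13))*(75 - 51) = 39*24 = 936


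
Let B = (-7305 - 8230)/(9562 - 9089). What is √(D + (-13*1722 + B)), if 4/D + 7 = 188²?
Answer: I*√6263179211738160789/16714401 ≈ 149.73*I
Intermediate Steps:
B = -15535/473 ≈ -32.844
D = 4/35337 (D = 4/(-7 + 188²) = 4/(-7 + 35344) = 4/35337 ≈ 0.00011320)
√(D + (-13*1722 + B)) = √(4/35337 + (-13*1722 - 15535/473)) = √(4/35337 + (-22386 - 15535/473)) = √(4/35337 - 10604113/473) = √(-374717539189/16714401) = I*√6263179211738160789/16714401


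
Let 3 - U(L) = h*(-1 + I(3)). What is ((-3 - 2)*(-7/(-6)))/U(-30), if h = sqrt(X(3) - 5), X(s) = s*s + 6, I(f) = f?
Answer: 35/62 + 35*sqrt(10)/93 ≈ 1.7546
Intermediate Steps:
X(s) = 6 + s**2 (X(s) = s**2 + 6 = 6 + s**2)
h = sqrt(10) (h = sqrt((6 + 3**2) - 5) = sqrt((6 + 9) - 5) = sqrt(15 - 5) = sqrt(10) ≈ 3.1623)
U(L) = 3 - 2*sqrt(10) (U(L) = 3 - sqrt(10)*(-1 + 3) = 3 - sqrt(10)*2 = 3 - 2*sqrt(10))
((-3 - 2)*(-7/(-6)))/U(-30) = ((-3 - 2)*(-7/(-6)))/(3 - 2*sqrt(10)) = (-(-35)*(-1)/6)/(3 - 2*sqrt(10)) = (-5*7/6)/(3 - 2*sqrt(10)) = -35/(6*(3 - 2*sqrt(10)))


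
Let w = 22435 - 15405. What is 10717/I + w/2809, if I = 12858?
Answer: 120495793/36118122 ≈ 3.3362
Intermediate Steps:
w = 7030
10717/I + w/2809 = 10717/12858 + 7030/2809 = 120495793/36118122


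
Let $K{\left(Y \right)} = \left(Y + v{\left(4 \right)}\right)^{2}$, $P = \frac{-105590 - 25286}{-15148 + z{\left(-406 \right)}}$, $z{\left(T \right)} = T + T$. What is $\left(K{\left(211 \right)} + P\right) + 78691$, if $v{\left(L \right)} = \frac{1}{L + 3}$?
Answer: $\frac{3443224543}{27930} \approx 1.2328 \cdot 10^{5}$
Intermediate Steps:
$v{\left(L \right)} = \frac{1}{3 + L}$
$z{\left(T \right)} = 2 T$
$P = \frac{32719}{3990}$ ($P = \frac{-105590 - 25286}{-15148 + 2 \left(-406\right)} = - \frac{130876}{-15148 - 812} = - \frac{130876}{-15960} = \left(-130876\right) \left(- \frac{1}{15960}\right) = \frac{32719}{3990} \approx 8.2003$)
$K{\left(Y \right)} = \left(\frac{1}{7} + Y\right)^{2}$ ($K{\left(Y \right)} = \left(Y + \frac{1}{3 + 4}\right)^{2} = \left(Y + \frac{1}{7}\right)^{2} = \left(\frac{1}{7} + Y\right)^{2}$)
$\left(K{\left(211 \right)} + P\right) + 78691 = \left(\frac{\left(1 + 7 \cdot 211\right)^{2}}{49} + \frac{32719}{3990}\right) + 78691 = \left(\frac{\left(1 + 1477\right)^{2}}{49} + \frac{32719}{3990}\right) + 78691 = \left(\frac{1478^{2}}{49} + \frac{32719}{3990}\right) + 78691 = \left(\frac{1}{49} \cdot 2184484 + \frac{32719}{3990}\right) + 78691 = \left(\frac{2184484}{49} + \frac{32719}{3990}\right) + 78691 = \frac{1245384913}{27930} + 78691 = \frac{3443224543}{27930}$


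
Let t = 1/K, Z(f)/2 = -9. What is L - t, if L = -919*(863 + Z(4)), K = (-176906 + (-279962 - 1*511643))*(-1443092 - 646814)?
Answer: -1571822606980847131/2024096949966 ≈ -7.7656e+5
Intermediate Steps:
Z(f) = -18 (Z(f) = 2*(-9) = -18)
K = 2024096949966 (K = (-176906 + (-279962 - 511643))*(-2089906) = (-176906 - 791605)*(-2089906) = -968511*(-2089906) = 2024096949966)
t = 1/2024096949966 ≈ 4.9405e-13
L = -776555 (L = -919*(863 - 18) = -919*845 = -776555)
L - t = -776555 - 1*1/2024096949966 = -776555 - 1/2024096949966 = -1571822606980847131/2024096949966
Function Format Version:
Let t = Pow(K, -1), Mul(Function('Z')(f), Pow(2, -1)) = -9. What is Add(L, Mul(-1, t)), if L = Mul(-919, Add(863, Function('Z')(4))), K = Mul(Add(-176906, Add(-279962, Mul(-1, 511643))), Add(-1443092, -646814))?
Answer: Rational(-1571822606980847131, 2024096949966) ≈ -7.7656e+5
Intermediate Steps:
Function('Z')(f) = -18 (Function('Z')(f) = Mul(2, -9) = -18)
K = 2024096949966 (K = Mul(Add(-176906, Add(-279962, -511643)), -2089906) = Mul(Add(-176906, -791605), -2089906) = Mul(-968511, -2089906) = 2024096949966)
t = Rational(1, 2024096949966) (t = Pow(2024096949966, -1) = Rational(1, 2024096949966) ≈ 4.9405e-13)
L = -776555 (L = Mul(-919, Add(863, -18)) = Mul(-919, 845) = -776555)
Add(L, Mul(-1, t)) = Add(-776555, Mul(-1, Rational(1, 2024096949966))) = Add(-776555, Rational(-1, 2024096949966)) = Rational(-1571822606980847131, 2024096949966)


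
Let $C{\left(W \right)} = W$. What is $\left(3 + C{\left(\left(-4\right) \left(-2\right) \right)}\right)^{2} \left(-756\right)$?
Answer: $-91476$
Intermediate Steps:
$\left(3 + C{\left(\left(-4\right) \left(-2\right) \right)}\right)^{2} \left(-756\right) = \left(3 - -8\right)^{2} \left(-756\right) = \left(3 + 8\right)^{2} \left(-756\right) = 11^{2} \left(-756\right) = 121 \left(-756\right) = -91476$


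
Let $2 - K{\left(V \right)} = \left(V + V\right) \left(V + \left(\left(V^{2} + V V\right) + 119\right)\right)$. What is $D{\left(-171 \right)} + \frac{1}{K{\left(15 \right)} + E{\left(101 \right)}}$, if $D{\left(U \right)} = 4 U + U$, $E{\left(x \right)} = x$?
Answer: $- \frac{14891536}{17417} \approx -855.0$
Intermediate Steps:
$K{\left(V \right)} = 2 - 2 V \left(119 + V + 2 V^{2}\right)$ ($K{\left(V \right)} = 2 - \left(V + V\right) \left(V + \left(\left(V^{2} + V V\right) + 119\right)\right) = 2 - 2 V \left(V + \left(\left(V^{2} + V^{2}\right) + 119\right)\right) = 2 - 2 V \left(V + \left(2 V^{2} + 119\right)\right) = 2 - 2 V \left(V + \left(119 + 2 V^{2}\right)\right) = 2 - 2 V \left(119 + V + 2 V^{2}\right)$)
$D{\left(U \right)} = 5 U$
$D{\left(-171 \right)} + \frac{1}{K{\left(15 \right)} + E{\left(101 \right)}} = 5 \left(-171\right) + \frac{1}{\left(2 - 3570 - 4 \cdot 15^{3} - 2 \cdot 15^{2}\right) + 101} = -855 + \frac{1}{\left(2 - 3570 - 13500 - 450\right) + 101} = -855 + \frac{1}{-17518 + 101} = -855 + \frac{1}{-17417} = -855 - \frac{1}{17417} = - \frac{14891536}{17417}$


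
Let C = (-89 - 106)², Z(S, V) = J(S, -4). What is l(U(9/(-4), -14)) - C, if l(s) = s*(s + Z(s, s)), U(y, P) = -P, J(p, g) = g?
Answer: -37885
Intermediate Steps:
Z(S, V) = -4
l(s) = s*(-4 + s) (l(s) = s*(s - 4) = s*(-4 + s))
C = 38025 (C = (-195)² = 38025)
l(U(9/(-4), -14)) - C = (-1*(-14))*(-4 - 1*(-14)) - 1*38025 = 14*(-4 + 14) - 38025 = 14*10 - 38025 = 140 - 38025 = -37885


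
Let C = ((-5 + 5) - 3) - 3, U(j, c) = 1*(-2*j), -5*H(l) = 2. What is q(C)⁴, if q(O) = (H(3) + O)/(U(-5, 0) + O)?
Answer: 4096/625 ≈ 6.5536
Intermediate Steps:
H(l) = -⅖ (H(l) = -⅕*2 = -⅖)
U(j, c) = -2*j
C = -6 (C = (0 - 3) - 3 = -3 - 3 = -6)
q(O) = (-⅖ + O)/(10 + O) (q(O) = (-⅖ + O)/(-2*(-5) + O) = (-⅖ + O)/(10 + O))
q(C)⁴ = ((-⅖ - 6)/(10 - 6))⁴ = (-32/5/4)⁴ = ((¼)*(-32/5))⁴ = (-8/5)⁴ = 4096/625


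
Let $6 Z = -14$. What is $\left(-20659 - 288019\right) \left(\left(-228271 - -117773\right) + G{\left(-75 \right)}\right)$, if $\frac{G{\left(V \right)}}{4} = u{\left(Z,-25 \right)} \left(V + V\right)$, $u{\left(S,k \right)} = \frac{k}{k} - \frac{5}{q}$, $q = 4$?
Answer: $34061999944$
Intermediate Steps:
$Z = - \frac{7}{3}$ ($Z = \frac{1}{6} \left(-14\right) = - \frac{7}{3} \approx -2.3333$)
$u{\left(S,k \right)} = - \frac{1}{4}$ ($u{\left(S,k \right)} = \frac{k}{k} - \frac{5}{4} = 1 - \frac{5}{4} = - \frac{1}{4}$)
$G{\left(V \right)} = - 2 V$ ($G{\left(V \right)} = 4 \left(- \frac{V + V}{4}\right) = 4 \left(- \frac{2 V}{4}\right) = 4 \left(- \frac{V}{2}\right) = - 2 V$)
$\left(-20659 - 288019\right) \left(\left(-228271 - -117773\right) + G{\left(-75 \right)}\right) = \left(-20659 - 288019\right) \left(\left(-228271 - -117773\right) - -150\right) = - 308678 \left(\left(-228271 + 117773\right) + 150\right) = - 308678 \left(-110498 + 150\right) = \left(-308678\right) \left(-110348\right) = 34061999944$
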